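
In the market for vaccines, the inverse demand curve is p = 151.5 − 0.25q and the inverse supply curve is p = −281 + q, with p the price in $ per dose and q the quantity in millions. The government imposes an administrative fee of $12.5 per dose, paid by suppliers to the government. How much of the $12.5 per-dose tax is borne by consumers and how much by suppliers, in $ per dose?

Consumers bear $2.5 per dose; suppliers bear $10 per dose.

Rewrite in direct form: qd = 606 − 4p and qs = p + 281.
Before the tax: set 606 − 4p = p + 281 → p* = $65, q* = 346.
With the tax collected from suppliers, supply shifts: qs = (p − 12.5) + 281.
Solving gives q = 336 with consumers paying $67.5 and suppliers receiving $55 (the $12.5 wedge).
Burden on consumers: $2.5; on suppliers: $10. (They sum to $12.5.)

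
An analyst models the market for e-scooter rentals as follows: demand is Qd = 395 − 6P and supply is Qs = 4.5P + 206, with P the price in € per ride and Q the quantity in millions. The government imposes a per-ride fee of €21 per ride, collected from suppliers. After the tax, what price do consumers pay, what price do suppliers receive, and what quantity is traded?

Consumers pay €27; suppliers receive €6; quantity = 233.

Before the tax: set 395 − 6P = 4.5P + 206 → P* = €18, Q* = 287.
With the tax collected from suppliers, supply shifts: Qs = 4.5(P − 21) + 206.
Solving gives Q = 233 with consumers paying €27 and suppliers receiving €6 (the €21 wedge).
The less price-elastic side of the market bears the larger share of a per-unit tax.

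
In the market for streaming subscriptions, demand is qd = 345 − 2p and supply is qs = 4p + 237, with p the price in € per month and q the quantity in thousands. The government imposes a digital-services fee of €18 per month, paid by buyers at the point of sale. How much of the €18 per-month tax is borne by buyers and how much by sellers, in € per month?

Without the tax, 345 − 2p = 4p + 237 gives 6p = 108, so p* = €18 and q* = 309.
With the tax collected from buyers, demand (in seller-price terms) shifts: qd = 345 − 2(p + 18).
New equilibrium: buyers pay €30, sellers receive €12, q = 285. (Wedge: pb − ps = 18.)
Burden on buyers: €12; on sellers: €6. (They sum to €18.)

Buyers bear €12 per month; sellers bear €6 per month.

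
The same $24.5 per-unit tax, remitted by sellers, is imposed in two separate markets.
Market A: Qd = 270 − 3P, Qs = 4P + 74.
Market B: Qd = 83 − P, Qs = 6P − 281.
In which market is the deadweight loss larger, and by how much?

Market A: pre-tax P* = $28, Q* = 186; post-tax Q = 144; deadweight loss = $514.5.
Market B: pre-tax P* = $52, Q* = 31; post-tax Q = 10; deadweight loss = $257.25.
Difference: $514.5 vs $257.25 → market A is larger by $257.25.

Market A, by $257.25.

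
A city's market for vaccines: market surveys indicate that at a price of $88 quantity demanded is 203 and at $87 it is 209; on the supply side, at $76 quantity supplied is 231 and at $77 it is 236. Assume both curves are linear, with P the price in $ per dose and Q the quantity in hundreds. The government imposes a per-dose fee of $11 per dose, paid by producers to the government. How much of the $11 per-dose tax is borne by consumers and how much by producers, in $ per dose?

Consumers bear $5 per dose; producers bear $6 per dose.

Demand slope: (209 − 203)/(87 − 88) = -6, so Qd = 731 − 6P.
Supply slope: (236 − 231)/(77 − 76) = 5, so Qs = 5P − 149.
Without the tax, 731 − 6P = 5P − 149 gives 11P = 880, so P* = $80 and Q* = 251.
With the tax collected from producers, supply shifts: Qs = 5(P − 11) − 149.
Solving gives Q = 221 with consumers paying $85 and producers receiving $74 (the $11 wedge).
Burden on consumers: $5; on producers: $6. (They sum to $11.)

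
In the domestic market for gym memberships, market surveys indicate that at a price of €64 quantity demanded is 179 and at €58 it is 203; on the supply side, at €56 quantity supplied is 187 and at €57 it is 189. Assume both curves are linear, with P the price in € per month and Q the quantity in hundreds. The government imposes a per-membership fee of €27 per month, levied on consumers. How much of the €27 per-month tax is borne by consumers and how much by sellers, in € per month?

Demand slope: (203 − 179)/(58 − 64) = -4, so Qd = 435 − 4P.
Supply slope: (189 − 187)/(57 − 56) = 2, so Qs = 2P + 75.
Without the tax, 435 − 4P = 2P + 75 gives 6P = 360, so P* = €60 and Q* = 195.
With the tax collected from consumers, demand (in seller-price terms) shifts: Qd = 435 − 4(P + 27).
New equilibrium: consumers pay €69, sellers receive €42, Q = 159. (Wedge: Pb − Ps = 27.)
Burden on consumers: €9; on sellers: €18. (They sum to €27.)
The less price-elastic side of the market bears the larger share of a per-unit tax.

Consumers bear €9 per month; sellers bear €18 per month.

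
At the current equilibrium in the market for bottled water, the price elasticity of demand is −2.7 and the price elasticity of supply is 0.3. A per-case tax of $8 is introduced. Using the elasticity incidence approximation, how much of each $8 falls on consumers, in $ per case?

Consumers bear ≈ $0.8 per case.

Incidence ratio: consumers' share ≈ εs / (εs + |εd|) = 0.3 / (0.3 + 2.7) = 0.1.
So consumers bear ≈ 0.1 × $8 = $0.8; suppliers bear $7.2.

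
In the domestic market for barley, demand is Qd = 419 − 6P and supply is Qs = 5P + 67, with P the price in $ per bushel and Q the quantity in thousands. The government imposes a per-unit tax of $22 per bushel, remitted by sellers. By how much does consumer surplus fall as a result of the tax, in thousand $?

Without the tax, 419 − 6P = 5P + 67 gives 11P = 352, so P* = $32 and Q* = 227.
With the tax collected from sellers, supply shifts: Qs = 5(P − 22) + 67.
Solving gives Q = 167 with consumers paying $42 and sellers receiving $20 (the $22 wedge).
ΔCS is the trapezoid between Q = 167 and Q = 227 of height $10: ½ · (227 + 167) · 10 = $1970.

Consumer surplus falls by $1970 thousand.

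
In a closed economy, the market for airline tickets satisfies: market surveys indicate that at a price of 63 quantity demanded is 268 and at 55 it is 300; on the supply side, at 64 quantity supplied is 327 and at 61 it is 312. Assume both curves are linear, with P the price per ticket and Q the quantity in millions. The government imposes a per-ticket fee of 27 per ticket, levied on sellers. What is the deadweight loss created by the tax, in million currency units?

Deadweight loss = 810 million.

Demand slope: (300 − 268)/(55 − 63) = -4, so Qd = 520 − 4P.
Supply slope: (312 − 327)/(61 − 64) = 5, so Qs = 5P + 7.
Before the tax: set 520 − 4P = 5P + 7 → P* = 57, Q* = 292.
With the tax collected from sellers, supply shifts: Qs = 5(P − 27) + 7.
New equilibrium: buyers pay 72, sellers receive 45, Q = 232. (Wedge: Pb − Ps = 27.)
Quantity falls by |ΔQ| = |292 − 232| = 60.
DWL = ½ · t · |ΔQ| = ½ · 27 · 60 = 810.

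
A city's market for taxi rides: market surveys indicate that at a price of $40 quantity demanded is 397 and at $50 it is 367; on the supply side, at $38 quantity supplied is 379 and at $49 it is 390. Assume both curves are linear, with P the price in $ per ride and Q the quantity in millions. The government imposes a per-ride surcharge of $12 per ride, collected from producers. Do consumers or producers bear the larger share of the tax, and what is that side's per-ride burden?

Demand slope: (367 − 397)/(50 − 40) = -3, so Qd = 517 − 3P.
Supply slope: (390 − 379)/(49 − 38) = 1, so Qs = P + 341.
Without the tax, 517 − 3P = P + 341 gives 4P = 176, so P* = $44 and Q* = 385.
With the tax collected from producers, supply shifts: Qs = (P − 12) + 341.
Solving gives Q = 376 with consumers paying $47 and producers receiving $35 (the $12 wedge).
Per-ride burden: consumers $3, producers $9.
Producers take the larger share because supply is less price-elastic here (demand slope 3 vs supply slope 1).
The less price-elastic side of the market bears the larger share of a per-unit tax.

Producers bear the larger share: $9 per ride.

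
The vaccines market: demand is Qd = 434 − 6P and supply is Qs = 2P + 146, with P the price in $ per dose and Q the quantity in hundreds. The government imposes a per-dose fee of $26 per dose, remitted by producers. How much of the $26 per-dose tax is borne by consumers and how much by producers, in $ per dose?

Consumers bear $6.5 per dose; producers bear $19.5 per dose.

Without the tax, 434 − 6P = 2P + 146 gives 8P = 288, so P* = $36 and Q* = 218.
With the tax collected from producers, supply shifts: Qs = 2(P − 26) + 146.
New equilibrium: consumers pay $42.5, producers receive $16.5, Q = 179. (Wedge: Pb − Ps = 26.)
Burden on consumers: $6.5; on producers: $19.5. (They sum to $26.)
The less price-elastic side of the market bears the larger share of a per-unit tax.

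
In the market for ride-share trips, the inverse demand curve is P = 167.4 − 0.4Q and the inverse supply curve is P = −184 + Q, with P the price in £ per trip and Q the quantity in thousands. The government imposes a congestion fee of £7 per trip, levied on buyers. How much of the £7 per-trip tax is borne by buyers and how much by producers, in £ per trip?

Buyers bear £2 per trip; producers bear £5 per trip.

Inverting to Q(P) form: Qd = 418.5 − 2.5P; Qs = P + 184.
Before the tax: set 418.5 − 2.5P = P + 184 → P* = £67, Q* = 251.
With the tax collected from buyers, demand (in seller-price terms) shifts: Qd = 418.5 − 2.5(P + 7).
New equilibrium: buyers pay £69, producers receive £62, Q = 246. (Wedge: Pb − Ps = 7.)
Burden on buyers: £2; on producers: £5. (They sum to £7.)
The less price-elastic side of the market bears the larger share of a per-unit tax.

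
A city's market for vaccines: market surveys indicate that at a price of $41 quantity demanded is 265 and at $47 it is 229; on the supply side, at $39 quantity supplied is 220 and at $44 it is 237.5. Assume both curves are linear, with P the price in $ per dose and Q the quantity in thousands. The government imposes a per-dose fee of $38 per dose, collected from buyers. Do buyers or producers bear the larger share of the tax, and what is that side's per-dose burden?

Producers bear the larger share: $24 per dose.

Demand slope: (229 − 265)/(47 − 41) = -6, so Qd = 511 − 6P.
Supply slope: (237.5 − 220)/(44 − 39) = 3.5, so Qs = 3.5P + 83.5.
Before the tax: set 511 − 6P = 3.5P + 83.5 → P* = $45, Q* = 241.
With the tax collected from buyers, demand (in seller-price terms) shifts: Qd = 511 − 6(P + 38).
Solving gives Q = 157 with buyers paying $59 and producers receiving $21 (the $38 wedge).
Per-dose burden: buyers $14, producers $24.
Producers take the larger share because supply is less price-elastic here (demand slope 6 vs supply slope 3.5).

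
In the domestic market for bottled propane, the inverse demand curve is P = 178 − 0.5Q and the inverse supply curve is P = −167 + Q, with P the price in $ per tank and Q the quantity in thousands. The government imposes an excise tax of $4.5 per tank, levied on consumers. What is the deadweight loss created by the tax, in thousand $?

Deadweight loss = $6.75 thousand.

Rewrite in direct form: Qd = 356 − 2P and Qs = P + 167.
Before the tax: set 356 − 2P = P + 167 → P* = $63, Q* = 230.
With the tax collected from consumers, demand (in seller-price terms) shifts: Qd = 356 − 2(P + 4.5).
New equilibrium: consumers pay $64.5, sellers receive $60, Q = 227. (Wedge: Pb − Ps = 4.5.)
Quantity falls by |ΔQ| = |230 − 227| = 3.
DWL = ½ · t · |ΔQ| = ½ · 4.5 · 3 = $6.75.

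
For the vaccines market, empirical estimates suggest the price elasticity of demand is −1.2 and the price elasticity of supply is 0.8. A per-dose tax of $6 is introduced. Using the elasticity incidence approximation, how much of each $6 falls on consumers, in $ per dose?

Incidence ratio: consumers' share ≈ εs / (εs + |εd|) = 0.8 / (0.8 + 1.2) = 0.4.
So consumers bear ≈ 0.4 × $6 = $2.4; suppliers bear $3.6.

Consumers bear ≈ $2.4 per dose.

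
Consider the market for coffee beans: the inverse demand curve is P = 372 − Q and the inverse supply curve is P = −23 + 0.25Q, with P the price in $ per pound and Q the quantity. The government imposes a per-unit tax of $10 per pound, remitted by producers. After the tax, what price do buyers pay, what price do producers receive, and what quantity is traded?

Buyers pay $64; producers receive $54; quantity = 308.

Inverting to Q(P) form: Qd = 372 − P; Qs = 4P + 92.
Without the tax, 372 − P = 4P + 92 gives 5P = 280, so P* = $56 and Q* = 316.
With the tax collected from producers, supply shifts: Qs = 4(P − 10) + 92.
New equilibrium: buyers pay $64, producers receive $54, Q = 308. (Wedge: Pb − Ps = 10.)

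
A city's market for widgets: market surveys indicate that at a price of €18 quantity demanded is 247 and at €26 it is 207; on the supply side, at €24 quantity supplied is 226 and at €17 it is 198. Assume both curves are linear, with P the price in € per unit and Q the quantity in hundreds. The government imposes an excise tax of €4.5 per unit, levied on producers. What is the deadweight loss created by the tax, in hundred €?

Demand slope: (207 − 247)/(26 − 18) = -5, so Qd = 337 − 5P.
Supply slope: (198 − 226)/(17 − 24) = 4, so Qs = 4P + 130.
Without the tax, 337 − 5P = 4P + 130 gives 9P = 207, so P* = €23 and Q* = 222.
With the tax collected from producers, supply shifts: Qs = 4(P − 4.5) + 130.
Solving gives Q = 212 with buyers paying €25 and producers receiving €20.5 (the €4.5 wedge).
Quantity falls by |ΔQ| = |222 − 212| = 10.
DWL = ½ · t · |ΔQ| = ½ · 4.5 · 10 = €22.5.

Deadweight loss = €22.5 hundred.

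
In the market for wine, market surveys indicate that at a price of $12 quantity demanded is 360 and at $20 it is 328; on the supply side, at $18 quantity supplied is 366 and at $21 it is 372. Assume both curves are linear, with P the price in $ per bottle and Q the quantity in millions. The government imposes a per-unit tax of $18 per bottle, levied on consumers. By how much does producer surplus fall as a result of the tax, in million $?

Producer surplus falls by $4128 million.

Demand slope: (328 − 360)/(20 − 12) = -4, so Qd = 408 − 4P.
Supply slope: (372 − 366)/(21 − 18) = 2, so Qs = 2P + 330.
Without the tax, 408 − 4P = 2P + 330 gives 6P = 78, so P* = $13 and Q* = 356.
With the tax collected from consumers, demand (in seller-price terms) shifts: Qd = 408 − 4(P + 18).
Solving gives Q = 332 with consumers paying $19 and sellers receiving $1 (the $18 wedge).
ΔPS is the trapezoid between Q = 332 and Q = 356 of height $12: ½ · (356 + 332) · 12 = $4128.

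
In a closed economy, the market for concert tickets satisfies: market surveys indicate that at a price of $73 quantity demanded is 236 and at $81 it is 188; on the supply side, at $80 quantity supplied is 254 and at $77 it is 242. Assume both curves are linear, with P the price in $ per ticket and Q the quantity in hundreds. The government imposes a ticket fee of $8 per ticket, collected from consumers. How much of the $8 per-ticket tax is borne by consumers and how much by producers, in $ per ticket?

Consumers bear $3.2 per ticket; producers bear $4.8 per ticket.

Demand slope: (188 − 236)/(81 − 73) = -6, so Qd = 674 − 6P.
Supply slope: (242 − 254)/(77 − 80) = 4, so Qs = 4P − 66.
Before the tax: set 674 − 6P = 4P − 66 → P* = $74, Q* = 230.
With the tax collected from consumers, demand (in seller-price terms) shifts: Qd = 674 − 6(P + 8).
Solving gives Q = 210.8 with consumers paying $77.2 and producers receiving $69.2 (the $8 wedge).
Burden on consumers: $3.2; on producers: $4.8. (They sum to $8.)
The less price-elastic side of the market bears the larger share of a per-unit tax.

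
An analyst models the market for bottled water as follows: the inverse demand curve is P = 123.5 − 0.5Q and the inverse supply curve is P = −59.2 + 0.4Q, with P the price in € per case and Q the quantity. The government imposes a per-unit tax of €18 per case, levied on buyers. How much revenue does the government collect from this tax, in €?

Tax revenue = €3294.

Inverting to Q(P) form: Qd = 247 − 2P; Qs = 2.5P + 148.
Before the tax: set 247 − 2P = 2.5P + 148 → P* = €22, Q* = 203.
With the tax collected from buyers, demand (in seller-price terms) shifts: Qd = 247 − 2(P + 18).
Solving gives Q = 183 with buyers paying €32 and suppliers receiving €14 (the €18 wedge).
Revenue = t · Q = 18 · 183 = €3294.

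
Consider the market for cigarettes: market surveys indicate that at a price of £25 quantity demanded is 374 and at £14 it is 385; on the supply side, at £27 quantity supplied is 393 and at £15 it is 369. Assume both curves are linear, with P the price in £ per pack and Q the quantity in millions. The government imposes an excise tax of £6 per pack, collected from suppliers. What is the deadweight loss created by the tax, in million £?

Deadweight loss = £12 million.

Demand slope: (385 − 374)/(14 − 25) = -1, so Qd = 399 − P.
Supply slope: (369 − 393)/(15 − 27) = 2, so Qs = 2P + 339.
Without the tax, 399 − P = 2P + 339 gives 3P = 60, so P* = £20 and Q* = 379.
With the tax collected from suppliers, supply shifts: Qs = 2(P − 6) + 339.
Solving gives Q = 375 with buyers paying £24 and suppliers receiving £18 (the £6 wedge).
Quantity falls by |ΔQ| = |379 − 375| = 4.
DWL = ½ · t · |ΔQ| = ½ · 6 · 4 = £12.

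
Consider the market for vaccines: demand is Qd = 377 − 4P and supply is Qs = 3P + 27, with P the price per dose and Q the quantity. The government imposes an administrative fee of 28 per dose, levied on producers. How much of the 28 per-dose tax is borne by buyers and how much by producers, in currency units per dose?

Buyers bear 12 per dose; producers bear 16 per dose.

Without the tax, 377 − 4P = 3P + 27 gives 7P = 350, so P* = 50 and Q* = 177.
With the tax collected from producers, supply shifts: Qs = 3(P − 28) + 27.
Solving gives Q = 129 with buyers paying 62 and producers receiving 34 (the 28 wedge).
Burden on buyers: 12; on producers: 16. (They sum to 28.)
The less price-elastic side of the market bears the larger share of a per-unit tax.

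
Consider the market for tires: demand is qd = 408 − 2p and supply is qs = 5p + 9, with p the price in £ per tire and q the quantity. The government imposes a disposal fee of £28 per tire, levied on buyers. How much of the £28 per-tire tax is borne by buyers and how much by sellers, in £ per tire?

Buyers bear £20 per tire; sellers bear £8 per tire.

Before the tax: set 408 − 2p = 5p + 9 → p* = £57, q* = 294.
With the tax collected from buyers, demand (in seller-price terms) shifts: qd = 408 − 2(p + 28).
Solving gives q = 254 with buyers paying £77 and sellers receiving £49 (the £28 wedge).
Burden on buyers: £20; on sellers: £8. (They sum to £28.)
The less price-elastic side of the market bears the larger share of a per-unit tax.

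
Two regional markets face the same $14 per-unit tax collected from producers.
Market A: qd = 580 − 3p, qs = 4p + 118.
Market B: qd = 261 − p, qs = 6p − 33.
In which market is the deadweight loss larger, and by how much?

Market A, by $84.

Market A: pre-tax p* = $66, q* = 382; post-tax q = 358; deadweight loss = $168.
Market B: pre-tax p* = $42, q* = 219; post-tax q = 207; deadweight loss = $84.
Difference: $168 vs $84 → market A is larger by $84.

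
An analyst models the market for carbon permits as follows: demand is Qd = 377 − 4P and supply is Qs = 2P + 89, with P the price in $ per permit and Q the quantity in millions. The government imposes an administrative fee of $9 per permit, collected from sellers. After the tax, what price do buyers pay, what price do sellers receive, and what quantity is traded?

Before the tax: set 377 − 4P = 2P + 89 → P* = $48, Q* = 185.
With the tax collected from sellers, supply shifts: Qs = 2(P − 9) + 89.
New equilibrium: buyers pay $51, sellers receive $42, Q = 173. (Wedge: Pb − Ps = 9.)
The less price-elastic side of the market bears the larger share of a per-unit tax.

Buyers pay $51; sellers receive $42; quantity = 173.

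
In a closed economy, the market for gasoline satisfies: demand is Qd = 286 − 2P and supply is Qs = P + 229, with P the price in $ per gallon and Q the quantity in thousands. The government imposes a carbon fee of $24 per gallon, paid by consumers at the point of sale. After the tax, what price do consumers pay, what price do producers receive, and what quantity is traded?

Before the tax: set 286 − 2P = P + 229 → P* = $19, Q* = 248.
With the tax collected from consumers, demand (in seller-price terms) shifts: Qd = 286 − 2(P + 24).
New equilibrium: consumers pay $27, producers receive $3, Q = 232. (Wedge: Pb − Ps = 24.)
The less price-elastic side of the market bears the larger share of a per-unit tax.

Consumers pay $27; producers receive $3; quantity = 232.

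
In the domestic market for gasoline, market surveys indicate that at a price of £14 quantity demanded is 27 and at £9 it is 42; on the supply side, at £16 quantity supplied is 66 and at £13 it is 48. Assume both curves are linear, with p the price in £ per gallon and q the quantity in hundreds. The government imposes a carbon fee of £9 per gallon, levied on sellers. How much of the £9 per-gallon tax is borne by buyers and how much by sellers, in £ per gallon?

Demand slope: (42 − 27)/(9 − 14) = -3, so qd = 69 − 3p.
Supply slope: (48 − 66)/(13 − 16) = 6, so qs = 6p − 30.
Without the tax, 69 − 3p = 6p − 30 gives 9p = 99, so p* = £11 and q* = 36.
With the tax collected from sellers, supply shifts: qs = 6(p − 9) − 30.
New equilibrium: buyers pay £17, sellers receive £8, q = 18. (Wedge: pb − ps = 9.)
Burden on buyers: £6; on sellers: £3. (They sum to £9.)
The less price-elastic side of the market bears the larger share of a per-unit tax.

Buyers bear £6 per gallon; sellers bear £3 per gallon.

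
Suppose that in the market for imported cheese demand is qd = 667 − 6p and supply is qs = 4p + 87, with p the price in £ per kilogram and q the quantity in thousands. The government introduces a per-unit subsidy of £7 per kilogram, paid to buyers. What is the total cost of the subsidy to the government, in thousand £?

Government outlay = £2350.6 thousand.

Without the subsidy, 667 − 6p = 4p + 87 gives 10p = 580, so p* = £58 and q* = 319.
With a per-unit subsidy paid to buyers, each effectively pays p − 7, so demand becomes qd = 667 − 6(p − 7).
New equilibrium: buyers pay £55.2, producers receive £62.2, q = 335.8. (Wedge: pb − ps = −7.)
Outlay = t · Q = 7 · 335.8 = £2350.6.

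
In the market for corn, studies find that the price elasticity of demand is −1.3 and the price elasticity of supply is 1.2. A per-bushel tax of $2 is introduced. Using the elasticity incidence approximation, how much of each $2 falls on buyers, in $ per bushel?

Incidence ratio: buyers' share ≈ εs / (εs + |εd|) = 1.2 / (1.2 + 1.3) = 0.48.
So buyers bear ≈ 0.48 × $2 = $0.96; producers bear $1.04.

Buyers bear ≈ $0.96 per bushel.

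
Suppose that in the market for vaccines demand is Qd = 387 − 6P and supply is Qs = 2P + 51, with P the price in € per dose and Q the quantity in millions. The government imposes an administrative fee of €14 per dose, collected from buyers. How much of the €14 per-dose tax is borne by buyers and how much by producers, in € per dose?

Buyers bear €3.5 per dose; producers bear €10.5 per dose.

Before the tax: set 387 − 6P = 2P + 51 → P* = €42, Q* = 135.
With the tax collected from buyers, demand (in seller-price terms) shifts: Qd = 387 − 6(P + 14).
Solving gives Q = 114 with buyers paying €45.5 and producers receiving €31.5 (the €14 wedge).
Burden on buyers: €3.5; on producers: €10.5. (They sum to €14.)
The less price-elastic side of the market bears the larger share of a per-unit tax.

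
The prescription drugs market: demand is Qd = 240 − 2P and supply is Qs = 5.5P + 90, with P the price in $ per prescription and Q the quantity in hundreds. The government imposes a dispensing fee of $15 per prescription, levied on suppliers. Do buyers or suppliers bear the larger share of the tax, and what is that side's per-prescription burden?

Before the tax: set 240 − 2P = 5.5P + 90 → P* = $20, Q* = 200.
With the tax collected from suppliers, supply shifts: Qs = 5.5(P − 15) + 90.
Solving gives Q = 178 with buyers paying $31 and suppliers receiving $16 (the $15 wedge).
Per-prescription burden: buyers $11, suppliers $4.
Buyers take the larger share because demand is less price-elastic here (demand slope 2 vs supply slope 5.5).

Buyers bear the larger share: $11 per prescription.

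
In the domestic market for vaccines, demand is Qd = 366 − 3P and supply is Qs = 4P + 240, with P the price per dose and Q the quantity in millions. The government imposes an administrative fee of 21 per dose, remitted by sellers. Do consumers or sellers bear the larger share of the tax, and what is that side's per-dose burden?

Without the tax, 366 − 3P = 4P + 240 gives 7P = 126, so P* = 18 and Q* = 312.
With the tax collected from sellers, supply shifts: Qs = 4(P − 21) + 240.
New equilibrium: consumers pay 30, sellers receive 9, Q = 276. (Wedge: Pb − Ps = 21.)
Per-dose burden: consumers 12, sellers 9.
Consumers take the larger share because demand is less price-elastic here (demand slope 3 vs supply slope 4).
The less price-elastic side of the market bears the larger share of a per-unit tax.

Consumers bear the larger share: 12 per dose.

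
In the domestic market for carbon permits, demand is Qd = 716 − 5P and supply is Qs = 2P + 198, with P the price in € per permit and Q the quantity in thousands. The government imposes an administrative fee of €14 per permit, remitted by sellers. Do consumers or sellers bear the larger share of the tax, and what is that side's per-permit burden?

Sellers bear the larger share: €10 per permit.

Without the tax, 716 − 5P = 2P + 198 gives 7P = 518, so P* = €74 and Q* = 346.
With the tax collected from sellers, supply shifts: Qs = 2(P − 14) + 198.
New equilibrium: consumers pay €78, sellers receive €64, Q = 326. (Wedge: Pb − Ps = 14.)
Per-permit burden: consumers €4, sellers €10.
Sellers take the larger share because supply is less price-elastic here (demand slope 5 vs supply slope 2).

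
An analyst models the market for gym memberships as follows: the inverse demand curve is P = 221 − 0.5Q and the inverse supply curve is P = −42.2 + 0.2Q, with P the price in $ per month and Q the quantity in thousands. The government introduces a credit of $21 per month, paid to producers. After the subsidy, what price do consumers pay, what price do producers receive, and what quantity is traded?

Consumers pay $18; producers receive $39; quantity = 406.

Rewrite in direct form: Qd = 442 − 2P and Qs = 5P + 211.
Before the subsidy: set 442 − 2P = 5P + 211 → P* = $33, Q* = 376.
With a per-unit subsidy paid to producers, each receives P + 21 per unit sold, so supply becomes Qs = 5(P + 21) + 211.
Solving gives Q = 406 with consumers paying $18 and producers receiving $39 (the $21 wedge).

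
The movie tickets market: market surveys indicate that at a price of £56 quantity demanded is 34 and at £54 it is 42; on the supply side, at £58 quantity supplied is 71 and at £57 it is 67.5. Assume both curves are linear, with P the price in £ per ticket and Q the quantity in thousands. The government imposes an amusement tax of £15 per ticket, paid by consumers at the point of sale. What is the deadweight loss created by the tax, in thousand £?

Deadweight loss = £210 thousand.

Demand slope: (42 − 34)/(54 − 56) = -4, so Qd = 258 − 4P.
Supply slope: (67.5 − 71)/(57 − 58) = 3.5, so Qs = 3.5P − 132.
Before the tax: set 258 − 4P = 3.5P − 132 → P* = £52, Q* = 50.
With the tax collected from consumers, demand (in seller-price terms) shifts: Qd = 258 − 4(P + 15).
Solving gives Q = 22 with consumers paying £59 and suppliers receiving £44 (the £15 wedge).
Quantity falls by |ΔQ| = |50 − 22| = 28.
DWL = ½ · t · |ΔQ| = ½ · 15 · 28 = £210.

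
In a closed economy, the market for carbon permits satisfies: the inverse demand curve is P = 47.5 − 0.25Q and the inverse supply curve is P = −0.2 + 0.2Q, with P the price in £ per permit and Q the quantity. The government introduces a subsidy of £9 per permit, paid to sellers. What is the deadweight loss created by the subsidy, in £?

Rewrite in direct form: Qd = 190 − 4P and Qs = 5P + 1.
Before the subsidy: set 190 − 4P = 5P + 1 → P* = £21, Q* = 106.
With a per-unit subsidy paid to sellers, each receives P + 9 per unit sold, so supply becomes Qs = 5(P + 9) + 1.
Solving gives Q = 126 with buyers paying £16 and sellers receiving £25 (the £9 wedge).
Quantity rises by |ΔQ| = |106 − 126| = 20.
DWL = ½ · t · |ΔQ| = ½ · 9 · 20 = £90.

Deadweight loss = £90.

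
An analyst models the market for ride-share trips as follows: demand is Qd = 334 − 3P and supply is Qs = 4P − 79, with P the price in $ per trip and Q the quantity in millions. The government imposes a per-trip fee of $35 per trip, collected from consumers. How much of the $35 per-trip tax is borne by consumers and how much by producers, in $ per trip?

Without the tax, 334 − 3P = 4P − 79 gives 7P = 413, so P* = $59 and Q* = 157.
With the tax collected from consumers, demand (in seller-price terms) shifts: Qd = 334 − 3(P + 35).
Solving gives Q = 97 with consumers paying $79 and producers receiving $44 (the $35 wedge).
Burden on consumers: $20; on producers: $15. (They sum to $35.)

Consumers bear $20 per trip; producers bear $15 per trip.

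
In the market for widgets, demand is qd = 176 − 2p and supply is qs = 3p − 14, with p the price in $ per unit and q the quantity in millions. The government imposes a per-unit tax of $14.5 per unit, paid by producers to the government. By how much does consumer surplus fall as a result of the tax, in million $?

Without the tax, 176 − 2p = 3p − 14 gives 5p = 190, so p* = $38 and q* = 100.
With the tax collected from producers, supply shifts: qs = 3(p − 14.5) − 14.
Solving gives q = 82.6 with buyers paying $46.7 and producers receiving $32.2 (the $14.5 wedge).
ΔCS is the trapezoid between Q = 82.6 and Q = 100 of height $8.7: ½ · (100 + 82.6) · 8.7 = $794.31.

Consumer surplus falls by $794.31 million.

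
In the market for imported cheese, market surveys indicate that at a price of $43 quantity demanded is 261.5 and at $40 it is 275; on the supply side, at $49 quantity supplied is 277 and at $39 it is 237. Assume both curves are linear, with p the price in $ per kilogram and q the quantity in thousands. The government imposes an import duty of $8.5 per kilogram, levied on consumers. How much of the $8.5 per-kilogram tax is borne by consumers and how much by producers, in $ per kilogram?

Consumers bear $4 per kilogram; producers bear $4.5 per kilogram.

Demand slope: (275 − 261.5)/(40 − 43) = -4.5, so qd = 455 − 4.5p.
Supply slope: (237 − 277)/(39 − 49) = 4, so qs = 4p + 81.
Before the tax: set 455 − 4.5p = 4p + 81 → p* = $44, q* = 257.
With the tax collected from consumers, demand (in seller-price terms) shifts: qd = 455 − 4.5(p + 8.5).
Solving gives q = 239 with consumers paying $48 and producers receiving $39.5 (the $8.5 wedge).
Burden on consumers: $4; on producers: $4.5. (They sum to $8.5.)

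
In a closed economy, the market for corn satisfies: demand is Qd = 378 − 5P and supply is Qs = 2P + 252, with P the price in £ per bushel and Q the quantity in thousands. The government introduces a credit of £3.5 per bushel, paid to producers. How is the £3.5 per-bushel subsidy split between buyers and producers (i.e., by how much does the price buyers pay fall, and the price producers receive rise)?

Buyers gain £1 per bushel; producers gain £2.5 per bushel.

Without the subsidy, 378 − 5P = 2P + 252 gives 7P = 126, so P* = £18 and Q* = 288.
With a per-unit subsidy paid to producers, each receives P + 3.5 per unit sold, so supply becomes Qs = 2(P + 3.5) + 252.
Solving gives Q = 293 with buyers paying £17 and producers receiving £20.5 (the £3.5 wedge).
Gain to buyers: £1; to producers: £2.5. (They sum to £3.5.)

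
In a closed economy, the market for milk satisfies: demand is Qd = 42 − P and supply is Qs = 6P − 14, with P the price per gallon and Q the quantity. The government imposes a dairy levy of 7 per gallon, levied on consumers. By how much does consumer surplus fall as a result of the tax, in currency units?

Before the tax: set 42 − P = 6P − 14 → P* = 8, Q* = 34.
With the tax collected from consumers, demand (in seller-price terms) shifts: Qd = 42 − (P + 7).
Solving gives Q = 28 with consumers paying 14 and sellers receiving 7 (the 7 wedge).
ΔCS is the trapezoid between Q = 28 and Q = 34 of height 6: ½ · (34 + 28) · 6 = 186.

Consumer surplus falls by 186.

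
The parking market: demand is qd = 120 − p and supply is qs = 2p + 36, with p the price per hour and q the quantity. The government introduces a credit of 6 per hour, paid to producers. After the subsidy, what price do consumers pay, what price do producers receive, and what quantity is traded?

Consumers pay 24; producers receive 30; quantity = 96.

Without the subsidy, 120 − p = 2p + 36 gives 3p = 84, so p* = 28 and q* = 92.
With a per-unit subsidy paid to producers, each receives p + 6 per unit sold, so supply becomes qs = 2(p + 6) + 36.
Solving gives q = 96 with consumers paying 24 and producers receiving 30 (the 6 wedge).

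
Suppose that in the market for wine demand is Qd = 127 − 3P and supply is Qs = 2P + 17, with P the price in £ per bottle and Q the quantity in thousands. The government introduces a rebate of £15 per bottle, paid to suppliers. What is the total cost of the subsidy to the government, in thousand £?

Government outlay = £1185 thousand.

Without the subsidy, 127 − 3P = 2P + 17 gives 5P = 110, so P* = £22 and Q* = 61.
With a per-unit subsidy paid to suppliers, each receives P + 15 per unit sold, so supply becomes Qs = 2(P + 15) + 17.
New equilibrium: buyers pay £16, suppliers receive £31, Q = 79. (Wedge: Pb − Ps = −15.)
Outlay = t · Q = 15 · 79 = £1185.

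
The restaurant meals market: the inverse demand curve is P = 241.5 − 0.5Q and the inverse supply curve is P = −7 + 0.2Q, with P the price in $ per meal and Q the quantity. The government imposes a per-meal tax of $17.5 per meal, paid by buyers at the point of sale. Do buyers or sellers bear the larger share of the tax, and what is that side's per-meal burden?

Buyers bear the larger share: $12.5 per meal.

Rewrite in direct form: Qd = 483 − 2P and Qs = 5P + 35.
Before the tax: set 483 − 2P = 5P + 35 → P* = $64, Q* = 355.
With the tax collected from buyers, demand (in seller-price terms) shifts: Qd = 483 − 2(P + 17.5).
New equilibrium: buyers pay $76.5, sellers receive $59, Q = 330. (Wedge: Pb − Ps = 17.5.)
Per-meal burden: buyers $12.5, sellers $5.
Buyers take the larger share because demand is less price-elastic here (demand slope 2 vs supply slope 5).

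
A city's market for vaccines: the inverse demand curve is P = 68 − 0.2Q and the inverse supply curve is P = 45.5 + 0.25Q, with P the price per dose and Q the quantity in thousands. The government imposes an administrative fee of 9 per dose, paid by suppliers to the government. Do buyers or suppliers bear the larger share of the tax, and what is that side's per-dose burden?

Inverting to Q(P) form: Qd = 340 − 5P; Qs = 4P − 182.
Before the tax: set 340 − 5P = 4P − 182 → P* = 58, Q* = 50.
With the tax collected from suppliers, supply shifts: Qs = 4(P − 9) − 182.
New equilibrium: buyers pay 62, suppliers receive 53, Q = 30. (Wedge: Pb − Ps = 9.)
Per-dose burden: buyers 4, suppliers 5.
Suppliers take the larger share because supply is less price-elastic here (demand slope 5 vs supply slope 4).

Suppliers bear the larger share: 5 per dose.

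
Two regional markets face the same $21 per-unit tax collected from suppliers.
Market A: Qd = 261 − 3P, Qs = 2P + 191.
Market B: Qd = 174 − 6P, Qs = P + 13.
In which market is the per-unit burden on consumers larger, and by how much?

Market A: pre-tax P* = $14, Q* = 219; post-tax Q = 193.8; per-unit burden on consumers = $8.4.
Market B: pre-tax P* = $23, Q* = 36; post-tax Q = 18; per-unit burden on consumers = $3.
Difference: $8.4 vs $3 → market A is larger by $5.4.

Market A, by $5.4.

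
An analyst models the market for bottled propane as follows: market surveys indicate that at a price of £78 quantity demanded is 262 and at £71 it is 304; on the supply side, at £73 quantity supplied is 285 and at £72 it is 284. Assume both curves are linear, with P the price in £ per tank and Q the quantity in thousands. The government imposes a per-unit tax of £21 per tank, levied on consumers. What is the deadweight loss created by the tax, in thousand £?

Demand slope: (304 − 262)/(71 − 78) = -6, so Qd = 730 − 6P.
Supply slope: (284 − 285)/(72 − 73) = 1, so Qs = P + 212.
Without the tax, 730 − 6P = P + 212 gives 7P = 518, so P* = £74 and Q* = 286.
With the tax collected from consumers, demand (in seller-price terms) shifts: Qd = 730 − 6(P + 21).
New equilibrium: consumers pay £77, sellers receive £56, Q = 268. (Wedge: Pb − Ps = 21.)
Quantity falls by |ΔQ| = |286 − 268| = 18.
DWL = ½ · t · |ΔQ| = ½ · 21 · 18 = £189.

Deadweight loss = £189 thousand.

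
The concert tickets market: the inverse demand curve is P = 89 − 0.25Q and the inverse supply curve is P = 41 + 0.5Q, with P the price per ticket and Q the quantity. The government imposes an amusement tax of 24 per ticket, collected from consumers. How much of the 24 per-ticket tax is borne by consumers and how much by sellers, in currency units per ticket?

Inverting to Q(P) form: Qd = 356 − 4P; Qs = 2P − 82.
Without the tax, 356 − 4P = 2P − 82 gives 6P = 438, so P* = 73 and Q* = 64.
With the tax collected from consumers, demand (in seller-price terms) shifts: Qd = 356 − 4(P + 24).
New equilibrium: consumers pay 81, sellers receive 57, Q = 32. (Wedge: Pb − Ps = 24.)
Burden on consumers: 8; on sellers: 16. (They sum to 24.)
The less price-elastic side of the market bears the larger share of a per-unit tax.

Consumers bear 8 per ticket; sellers bear 16 per ticket.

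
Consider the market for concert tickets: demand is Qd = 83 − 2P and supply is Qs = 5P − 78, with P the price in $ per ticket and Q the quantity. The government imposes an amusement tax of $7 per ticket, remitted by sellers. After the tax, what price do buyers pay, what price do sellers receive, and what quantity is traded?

Without the tax, 83 − 2P = 5P − 78 gives 7P = 161, so P* = $23 and Q* = 37.
With the tax collected from sellers, supply shifts: Qs = 5(P − 7) − 78.
New equilibrium: buyers pay $28, sellers receive $21, Q = 27. (Wedge: Pb − Ps = 7.)

Buyers pay $28; sellers receive $21; quantity = 27.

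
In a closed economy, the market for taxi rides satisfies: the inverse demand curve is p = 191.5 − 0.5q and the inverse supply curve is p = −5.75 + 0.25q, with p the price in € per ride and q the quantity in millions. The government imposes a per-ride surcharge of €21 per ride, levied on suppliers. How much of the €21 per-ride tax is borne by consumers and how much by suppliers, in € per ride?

Consumers bear €14 per ride; suppliers bear €7 per ride.

Inverting to q(p) form: qd = 383 − 2p; qs = 4p + 23.
Without the tax, 383 − 2p = 4p + 23 gives 6p = 360, so p* = €60 and q* = 263.
With the tax collected from suppliers, supply shifts: qs = 4(p − 21) + 23.
New equilibrium: consumers pay €74, suppliers receive €53, q = 235. (Wedge: pb − ps = 21.)
Burden on consumers: €14; on suppliers: €7. (They sum to €21.)
The less price-elastic side of the market bears the larger share of a per-unit tax.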